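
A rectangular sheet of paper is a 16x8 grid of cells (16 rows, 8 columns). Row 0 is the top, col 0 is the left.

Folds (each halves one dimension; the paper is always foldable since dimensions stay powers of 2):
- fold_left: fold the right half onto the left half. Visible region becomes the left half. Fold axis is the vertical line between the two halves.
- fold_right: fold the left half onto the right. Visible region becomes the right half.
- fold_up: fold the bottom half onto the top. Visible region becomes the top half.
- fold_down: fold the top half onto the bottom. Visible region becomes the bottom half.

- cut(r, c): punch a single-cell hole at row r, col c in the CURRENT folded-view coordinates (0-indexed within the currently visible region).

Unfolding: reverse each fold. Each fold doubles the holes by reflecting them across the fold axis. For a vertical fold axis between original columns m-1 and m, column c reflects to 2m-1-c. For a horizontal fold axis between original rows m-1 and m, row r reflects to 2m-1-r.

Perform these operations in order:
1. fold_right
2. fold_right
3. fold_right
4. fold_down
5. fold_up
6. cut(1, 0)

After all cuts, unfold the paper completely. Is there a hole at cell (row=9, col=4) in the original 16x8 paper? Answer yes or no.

Answer: yes

Derivation:
Op 1 fold_right: fold axis v@4; visible region now rows[0,16) x cols[4,8) = 16x4
Op 2 fold_right: fold axis v@6; visible region now rows[0,16) x cols[6,8) = 16x2
Op 3 fold_right: fold axis v@7; visible region now rows[0,16) x cols[7,8) = 16x1
Op 4 fold_down: fold axis h@8; visible region now rows[8,16) x cols[7,8) = 8x1
Op 5 fold_up: fold axis h@12; visible region now rows[8,12) x cols[7,8) = 4x1
Op 6 cut(1, 0): punch at orig (9,7); cuts so far [(9, 7)]; region rows[8,12) x cols[7,8) = 4x1
Unfold 1 (reflect across h@12): 2 holes -> [(9, 7), (14, 7)]
Unfold 2 (reflect across h@8): 4 holes -> [(1, 7), (6, 7), (9, 7), (14, 7)]
Unfold 3 (reflect across v@7): 8 holes -> [(1, 6), (1, 7), (6, 6), (6, 7), (9, 6), (9, 7), (14, 6), (14, 7)]
Unfold 4 (reflect across v@6): 16 holes -> [(1, 4), (1, 5), (1, 6), (1, 7), (6, 4), (6, 5), (6, 6), (6, 7), (9, 4), (9, 5), (9, 6), (9, 7), (14, 4), (14, 5), (14, 6), (14, 7)]
Unfold 5 (reflect across v@4): 32 holes -> [(1, 0), (1, 1), (1, 2), (1, 3), (1, 4), (1, 5), (1, 6), (1, 7), (6, 0), (6, 1), (6, 2), (6, 3), (6, 4), (6, 5), (6, 6), (6, 7), (9, 0), (9, 1), (9, 2), (9, 3), (9, 4), (9, 5), (9, 6), (9, 7), (14, 0), (14, 1), (14, 2), (14, 3), (14, 4), (14, 5), (14, 6), (14, 7)]
Holes: [(1, 0), (1, 1), (1, 2), (1, 3), (1, 4), (1, 5), (1, 6), (1, 7), (6, 0), (6, 1), (6, 2), (6, 3), (6, 4), (6, 5), (6, 6), (6, 7), (9, 0), (9, 1), (9, 2), (9, 3), (9, 4), (9, 5), (9, 6), (9, 7), (14, 0), (14, 1), (14, 2), (14, 3), (14, 4), (14, 5), (14, 6), (14, 7)]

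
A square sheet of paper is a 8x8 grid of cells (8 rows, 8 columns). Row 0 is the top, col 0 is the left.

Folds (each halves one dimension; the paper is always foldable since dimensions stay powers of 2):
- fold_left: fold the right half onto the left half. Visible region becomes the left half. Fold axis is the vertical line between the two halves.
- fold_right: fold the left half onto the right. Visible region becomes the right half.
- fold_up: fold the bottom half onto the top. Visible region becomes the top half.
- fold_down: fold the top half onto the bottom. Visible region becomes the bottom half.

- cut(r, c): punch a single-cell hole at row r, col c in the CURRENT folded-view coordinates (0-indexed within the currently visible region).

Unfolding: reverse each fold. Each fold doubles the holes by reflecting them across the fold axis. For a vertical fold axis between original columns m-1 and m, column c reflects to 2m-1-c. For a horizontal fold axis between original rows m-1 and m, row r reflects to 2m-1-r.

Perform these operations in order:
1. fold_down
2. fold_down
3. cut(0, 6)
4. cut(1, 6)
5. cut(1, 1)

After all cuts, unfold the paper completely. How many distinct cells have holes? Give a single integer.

Answer: 12

Derivation:
Op 1 fold_down: fold axis h@4; visible region now rows[4,8) x cols[0,8) = 4x8
Op 2 fold_down: fold axis h@6; visible region now rows[6,8) x cols[0,8) = 2x8
Op 3 cut(0, 6): punch at orig (6,6); cuts so far [(6, 6)]; region rows[6,8) x cols[0,8) = 2x8
Op 4 cut(1, 6): punch at orig (7,6); cuts so far [(6, 6), (7, 6)]; region rows[6,8) x cols[0,8) = 2x8
Op 5 cut(1, 1): punch at orig (7,1); cuts so far [(6, 6), (7, 1), (7, 6)]; region rows[6,8) x cols[0,8) = 2x8
Unfold 1 (reflect across h@6): 6 holes -> [(4, 1), (4, 6), (5, 6), (6, 6), (7, 1), (7, 6)]
Unfold 2 (reflect across h@4): 12 holes -> [(0, 1), (0, 6), (1, 6), (2, 6), (3, 1), (3, 6), (4, 1), (4, 6), (5, 6), (6, 6), (7, 1), (7, 6)]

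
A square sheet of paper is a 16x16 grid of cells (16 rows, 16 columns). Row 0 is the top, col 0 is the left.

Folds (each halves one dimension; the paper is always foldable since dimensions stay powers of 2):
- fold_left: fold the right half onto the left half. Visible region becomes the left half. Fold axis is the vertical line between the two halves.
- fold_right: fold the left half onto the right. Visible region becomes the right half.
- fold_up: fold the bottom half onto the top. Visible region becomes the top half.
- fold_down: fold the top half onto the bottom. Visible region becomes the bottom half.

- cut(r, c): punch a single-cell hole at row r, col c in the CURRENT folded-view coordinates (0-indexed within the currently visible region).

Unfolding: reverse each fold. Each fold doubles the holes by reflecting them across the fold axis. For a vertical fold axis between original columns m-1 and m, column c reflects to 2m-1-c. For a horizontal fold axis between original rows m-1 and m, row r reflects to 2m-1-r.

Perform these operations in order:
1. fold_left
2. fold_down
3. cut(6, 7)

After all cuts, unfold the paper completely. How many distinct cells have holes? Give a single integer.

Op 1 fold_left: fold axis v@8; visible region now rows[0,16) x cols[0,8) = 16x8
Op 2 fold_down: fold axis h@8; visible region now rows[8,16) x cols[0,8) = 8x8
Op 3 cut(6, 7): punch at orig (14,7); cuts so far [(14, 7)]; region rows[8,16) x cols[0,8) = 8x8
Unfold 1 (reflect across h@8): 2 holes -> [(1, 7), (14, 7)]
Unfold 2 (reflect across v@8): 4 holes -> [(1, 7), (1, 8), (14, 7), (14, 8)]

Answer: 4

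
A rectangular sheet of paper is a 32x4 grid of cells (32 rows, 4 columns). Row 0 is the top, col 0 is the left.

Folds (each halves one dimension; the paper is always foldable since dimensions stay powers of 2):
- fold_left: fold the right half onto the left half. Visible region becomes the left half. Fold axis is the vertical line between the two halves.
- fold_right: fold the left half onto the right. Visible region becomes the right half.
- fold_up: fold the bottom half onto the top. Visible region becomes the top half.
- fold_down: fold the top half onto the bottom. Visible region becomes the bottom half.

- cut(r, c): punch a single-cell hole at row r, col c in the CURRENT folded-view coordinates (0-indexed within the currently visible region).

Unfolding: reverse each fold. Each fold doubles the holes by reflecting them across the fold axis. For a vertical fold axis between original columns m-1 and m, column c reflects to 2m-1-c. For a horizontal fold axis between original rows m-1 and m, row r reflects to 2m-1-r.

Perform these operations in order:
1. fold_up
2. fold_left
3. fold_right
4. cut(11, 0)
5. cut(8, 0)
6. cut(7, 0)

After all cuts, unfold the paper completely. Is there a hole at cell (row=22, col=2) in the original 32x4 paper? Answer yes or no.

Op 1 fold_up: fold axis h@16; visible region now rows[0,16) x cols[0,4) = 16x4
Op 2 fold_left: fold axis v@2; visible region now rows[0,16) x cols[0,2) = 16x2
Op 3 fold_right: fold axis v@1; visible region now rows[0,16) x cols[1,2) = 16x1
Op 4 cut(11, 0): punch at orig (11,1); cuts so far [(11, 1)]; region rows[0,16) x cols[1,2) = 16x1
Op 5 cut(8, 0): punch at orig (8,1); cuts so far [(8, 1), (11, 1)]; region rows[0,16) x cols[1,2) = 16x1
Op 6 cut(7, 0): punch at orig (7,1); cuts so far [(7, 1), (8, 1), (11, 1)]; region rows[0,16) x cols[1,2) = 16x1
Unfold 1 (reflect across v@1): 6 holes -> [(7, 0), (7, 1), (8, 0), (8, 1), (11, 0), (11, 1)]
Unfold 2 (reflect across v@2): 12 holes -> [(7, 0), (7, 1), (7, 2), (7, 3), (8, 0), (8, 1), (8, 2), (8, 3), (11, 0), (11, 1), (11, 2), (11, 3)]
Unfold 3 (reflect across h@16): 24 holes -> [(7, 0), (7, 1), (7, 2), (7, 3), (8, 0), (8, 1), (8, 2), (8, 3), (11, 0), (11, 1), (11, 2), (11, 3), (20, 0), (20, 1), (20, 2), (20, 3), (23, 0), (23, 1), (23, 2), (23, 3), (24, 0), (24, 1), (24, 2), (24, 3)]
Holes: [(7, 0), (7, 1), (7, 2), (7, 3), (8, 0), (8, 1), (8, 2), (8, 3), (11, 0), (11, 1), (11, 2), (11, 3), (20, 0), (20, 1), (20, 2), (20, 3), (23, 0), (23, 1), (23, 2), (23, 3), (24, 0), (24, 1), (24, 2), (24, 3)]

Answer: no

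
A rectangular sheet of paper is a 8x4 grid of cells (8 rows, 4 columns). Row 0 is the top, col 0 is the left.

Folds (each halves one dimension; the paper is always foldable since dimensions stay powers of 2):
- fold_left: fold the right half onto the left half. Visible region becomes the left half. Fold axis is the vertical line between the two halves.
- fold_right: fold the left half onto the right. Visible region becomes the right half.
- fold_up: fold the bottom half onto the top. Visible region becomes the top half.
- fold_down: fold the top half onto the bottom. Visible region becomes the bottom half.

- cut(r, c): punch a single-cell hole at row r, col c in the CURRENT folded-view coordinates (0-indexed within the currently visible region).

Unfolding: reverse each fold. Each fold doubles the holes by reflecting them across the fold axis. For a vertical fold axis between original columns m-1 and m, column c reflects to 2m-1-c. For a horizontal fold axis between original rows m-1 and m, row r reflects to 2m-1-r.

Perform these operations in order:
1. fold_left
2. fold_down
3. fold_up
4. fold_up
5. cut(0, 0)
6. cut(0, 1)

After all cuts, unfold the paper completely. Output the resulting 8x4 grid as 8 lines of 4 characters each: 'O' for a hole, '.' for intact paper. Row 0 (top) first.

Op 1 fold_left: fold axis v@2; visible region now rows[0,8) x cols[0,2) = 8x2
Op 2 fold_down: fold axis h@4; visible region now rows[4,8) x cols[0,2) = 4x2
Op 3 fold_up: fold axis h@6; visible region now rows[4,6) x cols[0,2) = 2x2
Op 4 fold_up: fold axis h@5; visible region now rows[4,5) x cols[0,2) = 1x2
Op 5 cut(0, 0): punch at orig (4,0); cuts so far [(4, 0)]; region rows[4,5) x cols[0,2) = 1x2
Op 6 cut(0, 1): punch at orig (4,1); cuts so far [(4, 0), (4, 1)]; region rows[4,5) x cols[0,2) = 1x2
Unfold 1 (reflect across h@5): 4 holes -> [(4, 0), (4, 1), (5, 0), (5, 1)]
Unfold 2 (reflect across h@6): 8 holes -> [(4, 0), (4, 1), (5, 0), (5, 1), (6, 0), (6, 1), (7, 0), (7, 1)]
Unfold 3 (reflect across h@4): 16 holes -> [(0, 0), (0, 1), (1, 0), (1, 1), (2, 0), (2, 1), (3, 0), (3, 1), (4, 0), (4, 1), (5, 0), (5, 1), (6, 0), (6, 1), (7, 0), (7, 1)]
Unfold 4 (reflect across v@2): 32 holes -> [(0, 0), (0, 1), (0, 2), (0, 3), (1, 0), (1, 1), (1, 2), (1, 3), (2, 0), (2, 1), (2, 2), (2, 3), (3, 0), (3, 1), (3, 2), (3, 3), (4, 0), (4, 1), (4, 2), (4, 3), (5, 0), (5, 1), (5, 2), (5, 3), (6, 0), (6, 1), (6, 2), (6, 3), (7, 0), (7, 1), (7, 2), (7, 3)]

Answer: OOOO
OOOO
OOOO
OOOO
OOOO
OOOO
OOOO
OOOO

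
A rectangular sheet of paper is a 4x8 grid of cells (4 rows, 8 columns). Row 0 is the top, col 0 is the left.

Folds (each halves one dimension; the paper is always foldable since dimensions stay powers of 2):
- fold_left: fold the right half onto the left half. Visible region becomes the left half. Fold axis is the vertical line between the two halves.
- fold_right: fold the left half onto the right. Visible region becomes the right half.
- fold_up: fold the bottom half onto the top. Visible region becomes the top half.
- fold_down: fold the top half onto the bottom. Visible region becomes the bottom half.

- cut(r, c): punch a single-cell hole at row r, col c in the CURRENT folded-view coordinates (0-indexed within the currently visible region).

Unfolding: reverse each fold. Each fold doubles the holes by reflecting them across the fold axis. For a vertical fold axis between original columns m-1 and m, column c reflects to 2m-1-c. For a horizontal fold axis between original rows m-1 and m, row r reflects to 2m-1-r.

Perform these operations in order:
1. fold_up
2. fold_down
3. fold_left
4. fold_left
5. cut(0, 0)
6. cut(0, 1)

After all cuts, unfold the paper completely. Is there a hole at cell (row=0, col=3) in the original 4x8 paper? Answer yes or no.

Answer: yes

Derivation:
Op 1 fold_up: fold axis h@2; visible region now rows[0,2) x cols[0,8) = 2x8
Op 2 fold_down: fold axis h@1; visible region now rows[1,2) x cols[0,8) = 1x8
Op 3 fold_left: fold axis v@4; visible region now rows[1,2) x cols[0,4) = 1x4
Op 4 fold_left: fold axis v@2; visible region now rows[1,2) x cols[0,2) = 1x2
Op 5 cut(0, 0): punch at orig (1,0); cuts so far [(1, 0)]; region rows[1,2) x cols[0,2) = 1x2
Op 6 cut(0, 1): punch at orig (1,1); cuts so far [(1, 0), (1, 1)]; region rows[1,2) x cols[0,2) = 1x2
Unfold 1 (reflect across v@2): 4 holes -> [(1, 0), (1, 1), (1, 2), (1, 3)]
Unfold 2 (reflect across v@4): 8 holes -> [(1, 0), (1, 1), (1, 2), (1, 3), (1, 4), (1, 5), (1, 6), (1, 7)]
Unfold 3 (reflect across h@1): 16 holes -> [(0, 0), (0, 1), (0, 2), (0, 3), (0, 4), (0, 5), (0, 6), (0, 7), (1, 0), (1, 1), (1, 2), (1, 3), (1, 4), (1, 5), (1, 6), (1, 7)]
Unfold 4 (reflect across h@2): 32 holes -> [(0, 0), (0, 1), (0, 2), (0, 3), (0, 4), (0, 5), (0, 6), (0, 7), (1, 0), (1, 1), (1, 2), (1, 3), (1, 4), (1, 5), (1, 6), (1, 7), (2, 0), (2, 1), (2, 2), (2, 3), (2, 4), (2, 5), (2, 6), (2, 7), (3, 0), (3, 1), (3, 2), (3, 3), (3, 4), (3, 5), (3, 6), (3, 7)]
Holes: [(0, 0), (0, 1), (0, 2), (0, 3), (0, 4), (0, 5), (0, 6), (0, 7), (1, 0), (1, 1), (1, 2), (1, 3), (1, 4), (1, 5), (1, 6), (1, 7), (2, 0), (2, 1), (2, 2), (2, 3), (2, 4), (2, 5), (2, 6), (2, 7), (3, 0), (3, 1), (3, 2), (3, 3), (3, 4), (3, 5), (3, 6), (3, 7)]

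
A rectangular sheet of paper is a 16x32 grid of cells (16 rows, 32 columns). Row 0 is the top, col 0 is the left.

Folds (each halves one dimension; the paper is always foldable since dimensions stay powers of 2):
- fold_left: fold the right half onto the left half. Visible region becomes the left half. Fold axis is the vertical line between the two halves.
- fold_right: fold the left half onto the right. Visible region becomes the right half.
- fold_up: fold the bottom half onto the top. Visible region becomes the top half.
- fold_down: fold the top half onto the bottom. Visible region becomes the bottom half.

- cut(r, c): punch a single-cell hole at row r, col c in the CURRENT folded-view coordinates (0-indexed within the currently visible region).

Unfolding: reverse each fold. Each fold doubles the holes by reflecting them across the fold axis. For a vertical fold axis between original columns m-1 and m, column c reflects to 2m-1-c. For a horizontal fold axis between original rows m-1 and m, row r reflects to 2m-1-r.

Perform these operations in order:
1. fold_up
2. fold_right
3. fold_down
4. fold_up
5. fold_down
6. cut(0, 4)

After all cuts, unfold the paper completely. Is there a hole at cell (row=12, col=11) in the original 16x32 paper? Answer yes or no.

Answer: yes

Derivation:
Op 1 fold_up: fold axis h@8; visible region now rows[0,8) x cols[0,32) = 8x32
Op 2 fold_right: fold axis v@16; visible region now rows[0,8) x cols[16,32) = 8x16
Op 3 fold_down: fold axis h@4; visible region now rows[4,8) x cols[16,32) = 4x16
Op 4 fold_up: fold axis h@6; visible region now rows[4,6) x cols[16,32) = 2x16
Op 5 fold_down: fold axis h@5; visible region now rows[5,6) x cols[16,32) = 1x16
Op 6 cut(0, 4): punch at orig (5,20); cuts so far [(5, 20)]; region rows[5,6) x cols[16,32) = 1x16
Unfold 1 (reflect across h@5): 2 holes -> [(4, 20), (5, 20)]
Unfold 2 (reflect across h@6): 4 holes -> [(4, 20), (5, 20), (6, 20), (7, 20)]
Unfold 3 (reflect across h@4): 8 holes -> [(0, 20), (1, 20), (2, 20), (3, 20), (4, 20), (5, 20), (6, 20), (7, 20)]
Unfold 4 (reflect across v@16): 16 holes -> [(0, 11), (0, 20), (1, 11), (1, 20), (2, 11), (2, 20), (3, 11), (3, 20), (4, 11), (4, 20), (5, 11), (5, 20), (6, 11), (6, 20), (7, 11), (7, 20)]
Unfold 5 (reflect across h@8): 32 holes -> [(0, 11), (0, 20), (1, 11), (1, 20), (2, 11), (2, 20), (3, 11), (3, 20), (4, 11), (4, 20), (5, 11), (5, 20), (6, 11), (6, 20), (7, 11), (7, 20), (8, 11), (8, 20), (9, 11), (9, 20), (10, 11), (10, 20), (11, 11), (11, 20), (12, 11), (12, 20), (13, 11), (13, 20), (14, 11), (14, 20), (15, 11), (15, 20)]
Holes: [(0, 11), (0, 20), (1, 11), (1, 20), (2, 11), (2, 20), (3, 11), (3, 20), (4, 11), (4, 20), (5, 11), (5, 20), (6, 11), (6, 20), (7, 11), (7, 20), (8, 11), (8, 20), (9, 11), (9, 20), (10, 11), (10, 20), (11, 11), (11, 20), (12, 11), (12, 20), (13, 11), (13, 20), (14, 11), (14, 20), (15, 11), (15, 20)]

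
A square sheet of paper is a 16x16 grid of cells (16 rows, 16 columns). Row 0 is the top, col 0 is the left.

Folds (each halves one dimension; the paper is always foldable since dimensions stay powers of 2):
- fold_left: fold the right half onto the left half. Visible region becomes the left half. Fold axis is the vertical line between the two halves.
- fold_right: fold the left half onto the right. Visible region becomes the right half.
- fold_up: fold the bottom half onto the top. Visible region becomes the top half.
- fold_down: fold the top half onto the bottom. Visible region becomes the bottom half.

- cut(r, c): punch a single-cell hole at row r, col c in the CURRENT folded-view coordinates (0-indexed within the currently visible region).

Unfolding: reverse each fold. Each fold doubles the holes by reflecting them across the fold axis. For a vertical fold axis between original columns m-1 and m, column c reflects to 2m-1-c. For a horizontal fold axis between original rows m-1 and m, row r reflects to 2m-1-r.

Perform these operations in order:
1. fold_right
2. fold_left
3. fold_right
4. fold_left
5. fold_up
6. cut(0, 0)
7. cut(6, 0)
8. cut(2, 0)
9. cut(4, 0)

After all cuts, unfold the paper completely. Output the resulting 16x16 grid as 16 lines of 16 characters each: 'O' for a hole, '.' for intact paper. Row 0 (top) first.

Op 1 fold_right: fold axis v@8; visible region now rows[0,16) x cols[8,16) = 16x8
Op 2 fold_left: fold axis v@12; visible region now rows[0,16) x cols[8,12) = 16x4
Op 3 fold_right: fold axis v@10; visible region now rows[0,16) x cols[10,12) = 16x2
Op 4 fold_left: fold axis v@11; visible region now rows[0,16) x cols[10,11) = 16x1
Op 5 fold_up: fold axis h@8; visible region now rows[0,8) x cols[10,11) = 8x1
Op 6 cut(0, 0): punch at orig (0,10); cuts so far [(0, 10)]; region rows[0,8) x cols[10,11) = 8x1
Op 7 cut(6, 0): punch at orig (6,10); cuts so far [(0, 10), (6, 10)]; region rows[0,8) x cols[10,11) = 8x1
Op 8 cut(2, 0): punch at orig (2,10); cuts so far [(0, 10), (2, 10), (6, 10)]; region rows[0,8) x cols[10,11) = 8x1
Op 9 cut(4, 0): punch at orig (4,10); cuts so far [(0, 10), (2, 10), (4, 10), (6, 10)]; region rows[0,8) x cols[10,11) = 8x1
Unfold 1 (reflect across h@8): 8 holes -> [(0, 10), (2, 10), (4, 10), (6, 10), (9, 10), (11, 10), (13, 10), (15, 10)]
Unfold 2 (reflect across v@11): 16 holes -> [(0, 10), (0, 11), (2, 10), (2, 11), (4, 10), (4, 11), (6, 10), (6, 11), (9, 10), (9, 11), (11, 10), (11, 11), (13, 10), (13, 11), (15, 10), (15, 11)]
Unfold 3 (reflect across v@10): 32 holes -> [(0, 8), (0, 9), (0, 10), (0, 11), (2, 8), (2, 9), (2, 10), (2, 11), (4, 8), (4, 9), (4, 10), (4, 11), (6, 8), (6, 9), (6, 10), (6, 11), (9, 8), (9, 9), (9, 10), (9, 11), (11, 8), (11, 9), (11, 10), (11, 11), (13, 8), (13, 9), (13, 10), (13, 11), (15, 8), (15, 9), (15, 10), (15, 11)]
Unfold 4 (reflect across v@12): 64 holes -> [(0, 8), (0, 9), (0, 10), (0, 11), (0, 12), (0, 13), (0, 14), (0, 15), (2, 8), (2, 9), (2, 10), (2, 11), (2, 12), (2, 13), (2, 14), (2, 15), (4, 8), (4, 9), (4, 10), (4, 11), (4, 12), (4, 13), (4, 14), (4, 15), (6, 8), (6, 9), (6, 10), (6, 11), (6, 12), (6, 13), (6, 14), (6, 15), (9, 8), (9, 9), (9, 10), (9, 11), (9, 12), (9, 13), (9, 14), (9, 15), (11, 8), (11, 9), (11, 10), (11, 11), (11, 12), (11, 13), (11, 14), (11, 15), (13, 8), (13, 9), (13, 10), (13, 11), (13, 12), (13, 13), (13, 14), (13, 15), (15, 8), (15, 9), (15, 10), (15, 11), (15, 12), (15, 13), (15, 14), (15, 15)]
Unfold 5 (reflect across v@8): 128 holes -> [(0, 0), (0, 1), (0, 2), (0, 3), (0, 4), (0, 5), (0, 6), (0, 7), (0, 8), (0, 9), (0, 10), (0, 11), (0, 12), (0, 13), (0, 14), (0, 15), (2, 0), (2, 1), (2, 2), (2, 3), (2, 4), (2, 5), (2, 6), (2, 7), (2, 8), (2, 9), (2, 10), (2, 11), (2, 12), (2, 13), (2, 14), (2, 15), (4, 0), (4, 1), (4, 2), (4, 3), (4, 4), (4, 5), (4, 6), (4, 7), (4, 8), (4, 9), (4, 10), (4, 11), (4, 12), (4, 13), (4, 14), (4, 15), (6, 0), (6, 1), (6, 2), (6, 3), (6, 4), (6, 5), (6, 6), (6, 7), (6, 8), (6, 9), (6, 10), (6, 11), (6, 12), (6, 13), (6, 14), (6, 15), (9, 0), (9, 1), (9, 2), (9, 3), (9, 4), (9, 5), (9, 6), (9, 7), (9, 8), (9, 9), (9, 10), (9, 11), (9, 12), (9, 13), (9, 14), (9, 15), (11, 0), (11, 1), (11, 2), (11, 3), (11, 4), (11, 5), (11, 6), (11, 7), (11, 8), (11, 9), (11, 10), (11, 11), (11, 12), (11, 13), (11, 14), (11, 15), (13, 0), (13, 1), (13, 2), (13, 3), (13, 4), (13, 5), (13, 6), (13, 7), (13, 8), (13, 9), (13, 10), (13, 11), (13, 12), (13, 13), (13, 14), (13, 15), (15, 0), (15, 1), (15, 2), (15, 3), (15, 4), (15, 5), (15, 6), (15, 7), (15, 8), (15, 9), (15, 10), (15, 11), (15, 12), (15, 13), (15, 14), (15, 15)]

Answer: OOOOOOOOOOOOOOOO
................
OOOOOOOOOOOOOOOO
................
OOOOOOOOOOOOOOOO
................
OOOOOOOOOOOOOOOO
................
................
OOOOOOOOOOOOOOOO
................
OOOOOOOOOOOOOOOO
................
OOOOOOOOOOOOOOOO
................
OOOOOOOOOOOOOOOO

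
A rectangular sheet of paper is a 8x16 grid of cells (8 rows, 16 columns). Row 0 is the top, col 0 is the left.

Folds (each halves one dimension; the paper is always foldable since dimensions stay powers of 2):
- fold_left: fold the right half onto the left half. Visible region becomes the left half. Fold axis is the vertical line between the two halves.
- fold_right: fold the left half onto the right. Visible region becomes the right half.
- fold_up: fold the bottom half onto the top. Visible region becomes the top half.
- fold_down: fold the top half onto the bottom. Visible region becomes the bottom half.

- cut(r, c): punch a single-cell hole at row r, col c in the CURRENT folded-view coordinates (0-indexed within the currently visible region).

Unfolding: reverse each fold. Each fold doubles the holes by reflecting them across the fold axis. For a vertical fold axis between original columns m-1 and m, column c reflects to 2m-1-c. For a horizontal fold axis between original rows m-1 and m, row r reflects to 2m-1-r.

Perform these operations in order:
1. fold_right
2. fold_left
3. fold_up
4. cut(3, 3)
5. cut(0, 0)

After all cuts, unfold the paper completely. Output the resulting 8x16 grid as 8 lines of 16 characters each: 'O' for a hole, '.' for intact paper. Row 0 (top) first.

Op 1 fold_right: fold axis v@8; visible region now rows[0,8) x cols[8,16) = 8x8
Op 2 fold_left: fold axis v@12; visible region now rows[0,8) x cols[8,12) = 8x4
Op 3 fold_up: fold axis h@4; visible region now rows[0,4) x cols[8,12) = 4x4
Op 4 cut(3, 3): punch at orig (3,11); cuts so far [(3, 11)]; region rows[0,4) x cols[8,12) = 4x4
Op 5 cut(0, 0): punch at orig (0,8); cuts so far [(0, 8), (3, 11)]; region rows[0,4) x cols[8,12) = 4x4
Unfold 1 (reflect across h@4): 4 holes -> [(0, 8), (3, 11), (4, 11), (7, 8)]
Unfold 2 (reflect across v@12): 8 holes -> [(0, 8), (0, 15), (3, 11), (3, 12), (4, 11), (4, 12), (7, 8), (7, 15)]
Unfold 3 (reflect across v@8): 16 holes -> [(0, 0), (0, 7), (0, 8), (0, 15), (3, 3), (3, 4), (3, 11), (3, 12), (4, 3), (4, 4), (4, 11), (4, 12), (7, 0), (7, 7), (7, 8), (7, 15)]

Answer: O......OO......O
................
................
...OO......OO...
...OO......OO...
................
................
O......OO......O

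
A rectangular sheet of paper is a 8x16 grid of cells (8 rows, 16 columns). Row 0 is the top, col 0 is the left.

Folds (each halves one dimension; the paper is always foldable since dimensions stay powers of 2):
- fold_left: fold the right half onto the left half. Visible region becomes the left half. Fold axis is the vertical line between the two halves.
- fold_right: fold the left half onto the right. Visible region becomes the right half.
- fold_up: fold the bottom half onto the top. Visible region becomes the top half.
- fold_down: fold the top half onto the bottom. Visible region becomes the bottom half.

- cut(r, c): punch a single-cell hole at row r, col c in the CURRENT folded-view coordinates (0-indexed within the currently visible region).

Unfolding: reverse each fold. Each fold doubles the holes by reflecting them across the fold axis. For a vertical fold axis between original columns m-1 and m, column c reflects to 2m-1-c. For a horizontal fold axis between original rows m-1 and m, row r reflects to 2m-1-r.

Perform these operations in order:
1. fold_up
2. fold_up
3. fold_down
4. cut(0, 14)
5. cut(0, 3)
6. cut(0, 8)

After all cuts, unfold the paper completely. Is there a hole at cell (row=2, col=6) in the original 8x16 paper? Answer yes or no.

Op 1 fold_up: fold axis h@4; visible region now rows[0,4) x cols[0,16) = 4x16
Op 2 fold_up: fold axis h@2; visible region now rows[0,2) x cols[0,16) = 2x16
Op 3 fold_down: fold axis h@1; visible region now rows[1,2) x cols[0,16) = 1x16
Op 4 cut(0, 14): punch at orig (1,14); cuts so far [(1, 14)]; region rows[1,2) x cols[0,16) = 1x16
Op 5 cut(0, 3): punch at orig (1,3); cuts so far [(1, 3), (1, 14)]; region rows[1,2) x cols[0,16) = 1x16
Op 6 cut(0, 8): punch at orig (1,8); cuts so far [(1, 3), (1, 8), (1, 14)]; region rows[1,2) x cols[0,16) = 1x16
Unfold 1 (reflect across h@1): 6 holes -> [(0, 3), (0, 8), (0, 14), (1, 3), (1, 8), (1, 14)]
Unfold 2 (reflect across h@2): 12 holes -> [(0, 3), (0, 8), (0, 14), (1, 3), (1, 8), (1, 14), (2, 3), (2, 8), (2, 14), (3, 3), (3, 8), (3, 14)]
Unfold 3 (reflect across h@4): 24 holes -> [(0, 3), (0, 8), (0, 14), (1, 3), (1, 8), (1, 14), (2, 3), (2, 8), (2, 14), (3, 3), (3, 8), (3, 14), (4, 3), (4, 8), (4, 14), (5, 3), (5, 8), (5, 14), (6, 3), (6, 8), (6, 14), (7, 3), (7, 8), (7, 14)]
Holes: [(0, 3), (0, 8), (0, 14), (1, 3), (1, 8), (1, 14), (2, 3), (2, 8), (2, 14), (3, 3), (3, 8), (3, 14), (4, 3), (4, 8), (4, 14), (5, 3), (5, 8), (5, 14), (6, 3), (6, 8), (6, 14), (7, 3), (7, 8), (7, 14)]

Answer: no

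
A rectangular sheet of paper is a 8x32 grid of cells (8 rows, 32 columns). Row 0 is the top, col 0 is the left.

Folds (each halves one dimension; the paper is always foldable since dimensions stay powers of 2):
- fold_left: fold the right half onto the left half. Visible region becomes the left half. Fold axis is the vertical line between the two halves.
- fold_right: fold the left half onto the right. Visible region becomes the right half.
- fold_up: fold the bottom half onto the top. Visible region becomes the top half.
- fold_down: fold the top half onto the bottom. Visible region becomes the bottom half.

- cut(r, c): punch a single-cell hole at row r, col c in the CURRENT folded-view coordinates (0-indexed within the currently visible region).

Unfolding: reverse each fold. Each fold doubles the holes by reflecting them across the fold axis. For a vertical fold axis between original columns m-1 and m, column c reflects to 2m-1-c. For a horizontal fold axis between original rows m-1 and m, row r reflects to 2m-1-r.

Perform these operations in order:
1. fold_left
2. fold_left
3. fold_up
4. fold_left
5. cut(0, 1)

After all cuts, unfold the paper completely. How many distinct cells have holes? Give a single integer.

Answer: 16

Derivation:
Op 1 fold_left: fold axis v@16; visible region now rows[0,8) x cols[0,16) = 8x16
Op 2 fold_left: fold axis v@8; visible region now rows[0,8) x cols[0,8) = 8x8
Op 3 fold_up: fold axis h@4; visible region now rows[0,4) x cols[0,8) = 4x8
Op 4 fold_left: fold axis v@4; visible region now rows[0,4) x cols[0,4) = 4x4
Op 5 cut(0, 1): punch at orig (0,1); cuts so far [(0, 1)]; region rows[0,4) x cols[0,4) = 4x4
Unfold 1 (reflect across v@4): 2 holes -> [(0, 1), (0, 6)]
Unfold 2 (reflect across h@4): 4 holes -> [(0, 1), (0, 6), (7, 1), (7, 6)]
Unfold 3 (reflect across v@8): 8 holes -> [(0, 1), (0, 6), (0, 9), (0, 14), (7, 1), (7, 6), (7, 9), (7, 14)]
Unfold 4 (reflect across v@16): 16 holes -> [(0, 1), (0, 6), (0, 9), (0, 14), (0, 17), (0, 22), (0, 25), (0, 30), (7, 1), (7, 6), (7, 9), (7, 14), (7, 17), (7, 22), (7, 25), (7, 30)]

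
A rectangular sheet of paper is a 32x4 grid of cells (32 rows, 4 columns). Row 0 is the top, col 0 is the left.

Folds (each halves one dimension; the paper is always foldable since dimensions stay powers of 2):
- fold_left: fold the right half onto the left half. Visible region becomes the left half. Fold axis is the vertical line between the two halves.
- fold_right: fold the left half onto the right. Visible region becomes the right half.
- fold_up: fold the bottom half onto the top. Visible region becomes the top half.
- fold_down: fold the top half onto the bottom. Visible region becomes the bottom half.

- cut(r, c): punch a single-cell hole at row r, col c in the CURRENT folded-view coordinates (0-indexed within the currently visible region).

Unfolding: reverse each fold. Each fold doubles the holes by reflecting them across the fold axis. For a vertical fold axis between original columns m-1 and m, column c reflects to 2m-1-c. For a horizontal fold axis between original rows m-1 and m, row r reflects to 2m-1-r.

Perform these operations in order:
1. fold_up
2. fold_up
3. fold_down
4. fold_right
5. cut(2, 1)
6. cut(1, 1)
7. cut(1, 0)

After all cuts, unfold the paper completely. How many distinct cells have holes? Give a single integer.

Answer: 48

Derivation:
Op 1 fold_up: fold axis h@16; visible region now rows[0,16) x cols[0,4) = 16x4
Op 2 fold_up: fold axis h@8; visible region now rows[0,8) x cols[0,4) = 8x4
Op 3 fold_down: fold axis h@4; visible region now rows[4,8) x cols[0,4) = 4x4
Op 4 fold_right: fold axis v@2; visible region now rows[4,8) x cols[2,4) = 4x2
Op 5 cut(2, 1): punch at orig (6,3); cuts so far [(6, 3)]; region rows[4,8) x cols[2,4) = 4x2
Op 6 cut(1, 1): punch at orig (5,3); cuts so far [(5, 3), (6, 3)]; region rows[4,8) x cols[2,4) = 4x2
Op 7 cut(1, 0): punch at orig (5,2); cuts so far [(5, 2), (5, 3), (6, 3)]; region rows[4,8) x cols[2,4) = 4x2
Unfold 1 (reflect across v@2): 6 holes -> [(5, 0), (5, 1), (5, 2), (5, 3), (6, 0), (6, 3)]
Unfold 2 (reflect across h@4): 12 holes -> [(1, 0), (1, 3), (2, 0), (2, 1), (2, 2), (2, 3), (5, 0), (5, 1), (5, 2), (5, 3), (6, 0), (6, 3)]
Unfold 3 (reflect across h@8): 24 holes -> [(1, 0), (1, 3), (2, 0), (2, 1), (2, 2), (2, 3), (5, 0), (5, 1), (5, 2), (5, 3), (6, 0), (6, 3), (9, 0), (9, 3), (10, 0), (10, 1), (10, 2), (10, 3), (13, 0), (13, 1), (13, 2), (13, 3), (14, 0), (14, 3)]
Unfold 4 (reflect across h@16): 48 holes -> [(1, 0), (1, 3), (2, 0), (2, 1), (2, 2), (2, 3), (5, 0), (5, 1), (5, 2), (5, 3), (6, 0), (6, 3), (9, 0), (9, 3), (10, 0), (10, 1), (10, 2), (10, 3), (13, 0), (13, 1), (13, 2), (13, 3), (14, 0), (14, 3), (17, 0), (17, 3), (18, 0), (18, 1), (18, 2), (18, 3), (21, 0), (21, 1), (21, 2), (21, 3), (22, 0), (22, 3), (25, 0), (25, 3), (26, 0), (26, 1), (26, 2), (26, 3), (29, 0), (29, 1), (29, 2), (29, 3), (30, 0), (30, 3)]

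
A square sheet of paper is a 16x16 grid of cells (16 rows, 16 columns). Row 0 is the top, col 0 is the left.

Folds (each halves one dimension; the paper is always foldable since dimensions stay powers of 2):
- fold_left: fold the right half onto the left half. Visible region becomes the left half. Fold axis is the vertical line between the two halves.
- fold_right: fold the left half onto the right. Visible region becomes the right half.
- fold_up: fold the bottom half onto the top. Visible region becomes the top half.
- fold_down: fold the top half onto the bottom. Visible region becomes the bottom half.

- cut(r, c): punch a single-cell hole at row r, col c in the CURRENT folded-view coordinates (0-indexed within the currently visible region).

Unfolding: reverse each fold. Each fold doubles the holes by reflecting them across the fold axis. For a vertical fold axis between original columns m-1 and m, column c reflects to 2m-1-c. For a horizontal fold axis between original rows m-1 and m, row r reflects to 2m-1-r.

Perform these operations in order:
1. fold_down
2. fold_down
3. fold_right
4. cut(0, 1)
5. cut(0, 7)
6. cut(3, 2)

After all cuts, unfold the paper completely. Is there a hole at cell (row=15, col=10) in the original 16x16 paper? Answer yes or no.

Op 1 fold_down: fold axis h@8; visible region now rows[8,16) x cols[0,16) = 8x16
Op 2 fold_down: fold axis h@12; visible region now rows[12,16) x cols[0,16) = 4x16
Op 3 fold_right: fold axis v@8; visible region now rows[12,16) x cols[8,16) = 4x8
Op 4 cut(0, 1): punch at orig (12,9); cuts so far [(12, 9)]; region rows[12,16) x cols[8,16) = 4x8
Op 5 cut(0, 7): punch at orig (12,15); cuts so far [(12, 9), (12, 15)]; region rows[12,16) x cols[8,16) = 4x8
Op 6 cut(3, 2): punch at orig (15,10); cuts so far [(12, 9), (12, 15), (15, 10)]; region rows[12,16) x cols[8,16) = 4x8
Unfold 1 (reflect across v@8): 6 holes -> [(12, 0), (12, 6), (12, 9), (12, 15), (15, 5), (15, 10)]
Unfold 2 (reflect across h@12): 12 holes -> [(8, 5), (8, 10), (11, 0), (11, 6), (11, 9), (11, 15), (12, 0), (12, 6), (12, 9), (12, 15), (15, 5), (15, 10)]
Unfold 3 (reflect across h@8): 24 holes -> [(0, 5), (0, 10), (3, 0), (3, 6), (3, 9), (3, 15), (4, 0), (4, 6), (4, 9), (4, 15), (7, 5), (7, 10), (8, 5), (8, 10), (11, 0), (11, 6), (11, 9), (11, 15), (12, 0), (12, 6), (12, 9), (12, 15), (15, 5), (15, 10)]
Holes: [(0, 5), (0, 10), (3, 0), (3, 6), (3, 9), (3, 15), (4, 0), (4, 6), (4, 9), (4, 15), (7, 5), (7, 10), (8, 5), (8, 10), (11, 0), (11, 6), (11, 9), (11, 15), (12, 0), (12, 6), (12, 9), (12, 15), (15, 5), (15, 10)]

Answer: yes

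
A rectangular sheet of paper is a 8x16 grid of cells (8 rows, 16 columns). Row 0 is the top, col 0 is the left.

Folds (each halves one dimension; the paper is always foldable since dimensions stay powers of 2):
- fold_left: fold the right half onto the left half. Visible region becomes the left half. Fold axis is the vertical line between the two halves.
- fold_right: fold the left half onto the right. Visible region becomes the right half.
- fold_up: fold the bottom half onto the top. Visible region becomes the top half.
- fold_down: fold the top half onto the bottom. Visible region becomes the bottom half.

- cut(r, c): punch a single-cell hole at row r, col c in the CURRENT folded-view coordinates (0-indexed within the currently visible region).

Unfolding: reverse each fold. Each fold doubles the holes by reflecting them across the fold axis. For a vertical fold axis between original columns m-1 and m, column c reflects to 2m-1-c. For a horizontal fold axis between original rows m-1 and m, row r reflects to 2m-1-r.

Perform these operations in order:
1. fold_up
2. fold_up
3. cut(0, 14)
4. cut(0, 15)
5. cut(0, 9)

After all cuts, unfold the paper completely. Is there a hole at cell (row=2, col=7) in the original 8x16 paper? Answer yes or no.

Op 1 fold_up: fold axis h@4; visible region now rows[0,4) x cols[0,16) = 4x16
Op 2 fold_up: fold axis h@2; visible region now rows[0,2) x cols[0,16) = 2x16
Op 3 cut(0, 14): punch at orig (0,14); cuts so far [(0, 14)]; region rows[0,2) x cols[0,16) = 2x16
Op 4 cut(0, 15): punch at orig (0,15); cuts so far [(0, 14), (0, 15)]; region rows[0,2) x cols[0,16) = 2x16
Op 5 cut(0, 9): punch at orig (0,9); cuts so far [(0, 9), (0, 14), (0, 15)]; region rows[0,2) x cols[0,16) = 2x16
Unfold 1 (reflect across h@2): 6 holes -> [(0, 9), (0, 14), (0, 15), (3, 9), (3, 14), (3, 15)]
Unfold 2 (reflect across h@4): 12 holes -> [(0, 9), (0, 14), (0, 15), (3, 9), (3, 14), (3, 15), (4, 9), (4, 14), (4, 15), (7, 9), (7, 14), (7, 15)]
Holes: [(0, 9), (0, 14), (0, 15), (3, 9), (3, 14), (3, 15), (4, 9), (4, 14), (4, 15), (7, 9), (7, 14), (7, 15)]

Answer: no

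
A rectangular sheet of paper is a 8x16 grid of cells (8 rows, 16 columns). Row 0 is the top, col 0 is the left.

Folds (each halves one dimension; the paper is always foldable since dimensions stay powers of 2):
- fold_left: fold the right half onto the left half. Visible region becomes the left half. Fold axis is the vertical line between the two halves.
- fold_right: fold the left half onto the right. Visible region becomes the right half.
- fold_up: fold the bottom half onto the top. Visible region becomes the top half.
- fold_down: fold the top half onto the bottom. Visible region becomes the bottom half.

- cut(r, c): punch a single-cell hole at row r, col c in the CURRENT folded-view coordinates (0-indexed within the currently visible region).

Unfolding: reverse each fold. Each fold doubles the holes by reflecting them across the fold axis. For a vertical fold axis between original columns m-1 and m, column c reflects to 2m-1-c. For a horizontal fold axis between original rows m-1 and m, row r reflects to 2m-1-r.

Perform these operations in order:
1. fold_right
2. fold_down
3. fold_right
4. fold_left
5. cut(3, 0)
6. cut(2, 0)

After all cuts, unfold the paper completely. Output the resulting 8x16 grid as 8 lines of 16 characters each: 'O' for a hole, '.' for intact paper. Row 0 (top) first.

Op 1 fold_right: fold axis v@8; visible region now rows[0,8) x cols[8,16) = 8x8
Op 2 fold_down: fold axis h@4; visible region now rows[4,8) x cols[8,16) = 4x8
Op 3 fold_right: fold axis v@12; visible region now rows[4,8) x cols[12,16) = 4x4
Op 4 fold_left: fold axis v@14; visible region now rows[4,8) x cols[12,14) = 4x2
Op 5 cut(3, 0): punch at orig (7,12); cuts so far [(7, 12)]; region rows[4,8) x cols[12,14) = 4x2
Op 6 cut(2, 0): punch at orig (6,12); cuts so far [(6, 12), (7, 12)]; region rows[4,8) x cols[12,14) = 4x2
Unfold 1 (reflect across v@14): 4 holes -> [(6, 12), (6, 15), (7, 12), (7, 15)]
Unfold 2 (reflect across v@12): 8 holes -> [(6, 8), (6, 11), (6, 12), (6, 15), (7, 8), (7, 11), (7, 12), (7, 15)]
Unfold 3 (reflect across h@4): 16 holes -> [(0, 8), (0, 11), (0, 12), (0, 15), (1, 8), (1, 11), (1, 12), (1, 15), (6, 8), (6, 11), (6, 12), (6, 15), (7, 8), (7, 11), (7, 12), (7, 15)]
Unfold 4 (reflect across v@8): 32 holes -> [(0, 0), (0, 3), (0, 4), (0, 7), (0, 8), (0, 11), (0, 12), (0, 15), (1, 0), (1, 3), (1, 4), (1, 7), (1, 8), (1, 11), (1, 12), (1, 15), (6, 0), (6, 3), (6, 4), (6, 7), (6, 8), (6, 11), (6, 12), (6, 15), (7, 0), (7, 3), (7, 4), (7, 7), (7, 8), (7, 11), (7, 12), (7, 15)]

Answer: O..OO..OO..OO..O
O..OO..OO..OO..O
................
................
................
................
O..OO..OO..OO..O
O..OO..OO..OO..O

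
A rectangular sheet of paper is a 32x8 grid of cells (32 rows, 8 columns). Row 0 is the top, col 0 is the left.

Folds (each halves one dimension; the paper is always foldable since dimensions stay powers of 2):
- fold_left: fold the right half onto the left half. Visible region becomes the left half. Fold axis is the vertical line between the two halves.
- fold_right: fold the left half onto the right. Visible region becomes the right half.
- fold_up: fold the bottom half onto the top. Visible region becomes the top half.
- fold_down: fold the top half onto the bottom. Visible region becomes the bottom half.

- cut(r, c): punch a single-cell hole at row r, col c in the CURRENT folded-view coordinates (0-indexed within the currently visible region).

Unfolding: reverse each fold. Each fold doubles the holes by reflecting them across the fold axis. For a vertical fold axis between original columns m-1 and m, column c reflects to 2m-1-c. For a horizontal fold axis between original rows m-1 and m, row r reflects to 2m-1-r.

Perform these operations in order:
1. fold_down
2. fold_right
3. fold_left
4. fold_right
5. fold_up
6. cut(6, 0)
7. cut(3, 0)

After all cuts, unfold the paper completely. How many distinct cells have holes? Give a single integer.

Answer: 64

Derivation:
Op 1 fold_down: fold axis h@16; visible region now rows[16,32) x cols[0,8) = 16x8
Op 2 fold_right: fold axis v@4; visible region now rows[16,32) x cols[4,8) = 16x4
Op 3 fold_left: fold axis v@6; visible region now rows[16,32) x cols[4,6) = 16x2
Op 4 fold_right: fold axis v@5; visible region now rows[16,32) x cols[5,6) = 16x1
Op 5 fold_up: fold axis h@24; visible region now rows[16,24) x cols[5,6) = 8x1
Op 6 cut(6, 0): punch at orig (22,5); cuts so far [(22, 5)]; region rows[16,24) x cols[5,6) = 8x1
Op 7 cut(3, 0): punch at orig (19,5); cuts so far [(19, 5), (22, 5)]; region rows[16,24) x cols[5,6) = 8x1
Unfold 1 (reflect across h@24): 4 holes -> [(19, 5), (22, 5), (25, 5), (28, 5)]
Unfold 2 (reflect across v@5): 8 holes -> [(19, 4), (19, 5), (22, 4), (22, 5), (25, 4), (25, 5), (28, 4), (28, 5)]
Unfold 3 (reflect across v@6): 16 holes -> [(19, 4), (19, 5), (19, 6), (19, 7), (22, 4), (22, 5), (22, 6), (22, 7), (25, 4), (25, 5), (25, 6), (25, 7), (28, 4), (28, 5), (28, 6), (28, 7)]
Unfold 4 (reflect across v@4): 32 holes -> [(19, 0), (19, 1), (19, 2), (19, 3), (19, 4), (19, 5), (19, 6), (19, 7), (22, 0), (22, 1), (22, 2), (22, 3), (22, 4), (22, 5), (22, 6), (22, 7), (25, 0), (25, 1), (25, 2), (25, 3), (25, 4), (25, 5), (25, 6), (25, 7), (28, 0), (28, 1), (28, 2), (28, 3), (28, 4), (28, 5), (28, 6), (28, 7)]
Unfold 5 (reflect across h@16): 64 holes -> [(3, 0), (3, 1), (3, 2), (3, 3), (3, 4), (3, 5), (3, 6), (3, 7), (6, 0), (6, 1), (6, 2), (6, 3), (6, 4), (6, 5), (6, 6), (6, 7), (9, 0), (9, 1), (9, 2), (9, 3), (9, 4), (9, 5), (9, 6), (9, 7), (12, 0), (12, 1), (12, 2), (12, 3), (12, 4), (12, 5), (12, 6), (12, 7), (19, 0), (19, 1), (19, 2), (19, 3), (19, 4), (19, 5), (19, 6), (19, 7), (22, 0), (22, 1), (22, 2), (22, 3), (22, 4), (22, 5), (22, 6), (22, 7), (25, 0), (25, 1), (25, 2), (25, 3), (25, 4), (25, 5), (25, 6), (25, 7), (28, 0), (28, 1), (28, 2), (28, 3), (28, 4), (28, 5), (28, 6), (28, 7)]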